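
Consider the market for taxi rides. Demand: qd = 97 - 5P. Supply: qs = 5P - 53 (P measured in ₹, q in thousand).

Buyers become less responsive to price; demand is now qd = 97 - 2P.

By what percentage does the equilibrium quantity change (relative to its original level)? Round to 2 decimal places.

+146.10

Solve the original market: 97 - 5P = 5P - 53, hence P = 15 and q = 22.
The shock moves the curves to qd = 97 - 2P and qs = 5P - 53.
Clearing the new market: 97 - 2P = 5P - 53, so P = 150/7 ≈ 21.4286 and q = 379/7 ≈ 54.1429.
%Δq = (54.1429 − 22) / 22 × 100 = +146.10%.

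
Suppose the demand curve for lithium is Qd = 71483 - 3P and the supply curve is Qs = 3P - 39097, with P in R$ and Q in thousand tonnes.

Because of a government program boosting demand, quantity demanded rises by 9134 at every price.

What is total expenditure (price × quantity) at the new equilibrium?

414210440

Initially, 71483 - 3P = 3P - 39097, so 110580 = 6P and P = 18430, Q = 16193.
The shock moves the curves to Qd = 80617 - 3P and Qs = 3P - 39097.
Equate the new curves: 80617 - 3P = 3P - 39097, giving 119714 = 6P, P = 59857/3 ≈ 19952.3333, Q = 20760.
New expenditure = 19952.3333 × 20760 = 414210440.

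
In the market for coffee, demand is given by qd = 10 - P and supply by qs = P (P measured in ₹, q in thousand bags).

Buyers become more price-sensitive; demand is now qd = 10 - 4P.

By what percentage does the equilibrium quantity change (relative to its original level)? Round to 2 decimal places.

Solve the original market: 10 - P = P, hence P = 5 and q = 5.
After the shift, demand is qd = 10 - 4P and supply is qs = P.
Setting them equal: 10 - 4P = P → 10 = 5P, so P = 2 and q = 2.
%Δq = (2 − 5) / 5 × 100 = -60.00%.

-60.00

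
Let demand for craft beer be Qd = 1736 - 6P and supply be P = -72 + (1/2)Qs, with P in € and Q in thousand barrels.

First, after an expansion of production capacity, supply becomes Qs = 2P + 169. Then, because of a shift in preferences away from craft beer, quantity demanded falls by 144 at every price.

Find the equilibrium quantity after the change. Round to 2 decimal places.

524.75

Initially, 1736 - 6P = 2P + 144, so 1592 = 8P and P = 199, Q = 542.
The new curves are Qd = 1592 - 6P (demand) and Qs = 2P + 169 (supply).
Setting them equal: 1592 - 6P = 2P + 169 → 1423 = 8P, so P = 177.875 and Q = 524.75.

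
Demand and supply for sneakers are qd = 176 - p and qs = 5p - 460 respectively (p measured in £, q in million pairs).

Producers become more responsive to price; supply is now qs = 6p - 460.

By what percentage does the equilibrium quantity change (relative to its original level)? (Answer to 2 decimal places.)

Before the shock: 176 - p = 5p - 460 ⇒ 636 = 6p ⇒ p = 106, q = 70.
The shock moves the curves to qd = 176 - p and qs = 6p - 460.
Setting them equal: 176 - p = 6p - 460 → 636 = 7p, so p = 636/7 ≈ 90.8571 and q = 596/7 ≈ 85.1429.
%Δq = (85.1429 − 70) / 70 × 100 = +21.63%.

+21.63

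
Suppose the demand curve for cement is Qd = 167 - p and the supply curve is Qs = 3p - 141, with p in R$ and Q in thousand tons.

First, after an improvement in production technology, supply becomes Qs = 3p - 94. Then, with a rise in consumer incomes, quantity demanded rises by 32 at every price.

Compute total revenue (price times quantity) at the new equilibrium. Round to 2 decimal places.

9211.19

Initially, 167 - p = 3p - 141, so 308 = 4p and p = 77, Q = 90.
The shock moves the curves to Qd = 199 - p and Qs = 3p - 94.
New equilibrium: 199 - p = 3p - 94 ⇒ 293 = 4p ⇒ p = 73.25, Q = 125.75.
New expenditure = 73.25 × 125.75 = 9211.19.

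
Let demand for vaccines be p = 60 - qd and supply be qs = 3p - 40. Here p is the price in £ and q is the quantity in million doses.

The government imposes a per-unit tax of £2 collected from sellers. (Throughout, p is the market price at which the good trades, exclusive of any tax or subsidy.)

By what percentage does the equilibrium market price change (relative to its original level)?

Initially, 60 - p = 3p - 40, so 100 = 4p and p = 25, q = 35.
Since sellers keep the price net of the tax, the effective supply curve becomes qs = 3p - 46.
New equilibrium: 60 - p = 3p - 46 ⇒ 106 = 4p ⇒ p = 26.5, q = 33.5.
%Δp = (26.5 − 25) / 25 × 100 = +6%.

+6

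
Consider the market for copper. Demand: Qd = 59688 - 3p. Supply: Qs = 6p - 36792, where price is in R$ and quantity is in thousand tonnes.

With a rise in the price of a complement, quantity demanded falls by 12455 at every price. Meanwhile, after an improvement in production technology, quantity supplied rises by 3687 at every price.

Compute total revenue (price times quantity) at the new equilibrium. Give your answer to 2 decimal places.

Solve the original market: 59688 - 3p = 6p - 36792, hence p = 10720 and Q = 27528.
After the shift, demand is Qd = 47233 - 3p and supply is Qs = 6p - 33105.
New equilibrium: 47233 - 3p = 6p - 33105 ⇒ 80338 = 9p ⇒ p = 80338/9 ≈ 8926.4444, Q = 61361/3 ≈ 20453.6667.
New expenditure = 8926.4444 × 20453.6667 = 182578519.19.

182578519.19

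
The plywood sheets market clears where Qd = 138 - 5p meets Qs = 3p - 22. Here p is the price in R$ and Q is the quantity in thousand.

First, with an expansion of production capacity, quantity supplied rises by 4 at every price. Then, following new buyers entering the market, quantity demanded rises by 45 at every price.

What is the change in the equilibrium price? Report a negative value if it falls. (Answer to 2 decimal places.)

Original equilibrium: 138 - 5p = 3p - 22 gives 160 = 8p, so p = 20 and Q = 38.
After the shift, demand is Qd = 183 - 5p and supply is Qs = 3p - 18.
Equate the new curves: 183 - 5p = 3p - 18, giving 201 = 8p, p = 25.125, Q = 57.375.
Δp = 25.125 − 20 = +5.13.

+5.13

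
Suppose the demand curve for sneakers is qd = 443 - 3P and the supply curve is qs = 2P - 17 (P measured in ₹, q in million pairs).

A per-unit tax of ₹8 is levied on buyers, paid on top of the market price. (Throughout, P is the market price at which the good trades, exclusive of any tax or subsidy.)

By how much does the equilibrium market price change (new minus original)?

Original equilibrium: 443 - 3P = 2P - 17 gives 460 = 5P, so P = 92 and q = 167.
Since buyers pay the price plus the tax, the effective demand curve becomes qd = 419 - 3P.
Equate the new curves: 419 - 3P = 2P - 17, giving 436 = 5P, P = 87.2, q = 157.4.
ΔP = 87.2 − 92 = -4.8.

-4.8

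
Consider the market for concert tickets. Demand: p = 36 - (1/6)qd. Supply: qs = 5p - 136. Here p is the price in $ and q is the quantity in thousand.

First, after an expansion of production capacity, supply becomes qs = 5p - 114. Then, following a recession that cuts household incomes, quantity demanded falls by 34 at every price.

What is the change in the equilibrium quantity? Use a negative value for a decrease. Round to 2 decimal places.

-3.45

Initially, 216 - 6p = 5p - 136, so 352 = 11p and p = 32, q = 24.
The new curves are qd = 182 - 6p (demand) and qs = 5p - 114 (supply).
Clearing the new market: 182 - 6p = 5p - 114, so p = 296/11 ≈ 26.9091 and q = 226/11 ≈ 20.5455.
Δq = 20.5455 − 24 = -3.45.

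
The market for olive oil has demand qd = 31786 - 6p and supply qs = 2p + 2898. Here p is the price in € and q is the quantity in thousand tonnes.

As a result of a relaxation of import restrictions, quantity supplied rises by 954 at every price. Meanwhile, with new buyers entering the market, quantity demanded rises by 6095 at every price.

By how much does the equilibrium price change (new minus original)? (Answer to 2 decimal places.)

Initially, 31786 - 6p = 2p + 2898, so 28888 = 8p and p = 3611, q = 10120.
The shock moves the curves to qd = 37881 - 6p and qs = 2p + 3852.
New equilibrium: 37881 - 6p = 2p + 3852 ⇒ 34029 = 8p ⇒ p = 4253.625, q = 12359.25.
Δp = 4253.625 − 3611 = +642.63.

+642.63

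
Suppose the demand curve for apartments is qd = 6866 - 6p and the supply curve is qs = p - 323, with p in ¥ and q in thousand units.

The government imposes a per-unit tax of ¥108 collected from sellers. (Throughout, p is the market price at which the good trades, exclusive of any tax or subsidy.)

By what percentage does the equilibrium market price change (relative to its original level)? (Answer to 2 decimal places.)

Solve the original market: 6866 - 6p = p - 323, hence p = 1027 and q = 704.
Since sellers keep the price net of the tax, the effective supply curve becomes qs = p - 431.
Clearing the new market: 6866 - 6p = p - 431, so p = 7297/7 ≈ 1042.4286 and q = 4280/7 ≈ 611.4286.
%Δp = (1042.4286 − 1027) / 1027 × 100 = +1.50%.

+1.50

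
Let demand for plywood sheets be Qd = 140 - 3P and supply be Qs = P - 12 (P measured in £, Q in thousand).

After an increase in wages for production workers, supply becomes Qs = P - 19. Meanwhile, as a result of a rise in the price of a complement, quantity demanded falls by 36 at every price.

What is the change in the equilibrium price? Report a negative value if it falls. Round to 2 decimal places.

-7.25

Original equilibrium: 140 - 3P = P - 12 gives 152 = 4P, so P = 38 and Q = 26.
After the shift, demand is Qd = 104 - 3P and supply is Qs = P - 19.
Setting them equal: 104 - 3P = P - 19 → 123 = 4P, so P = 30.75 and Q = 11.75.
ΔP = 30.75 − 38 = -7.25.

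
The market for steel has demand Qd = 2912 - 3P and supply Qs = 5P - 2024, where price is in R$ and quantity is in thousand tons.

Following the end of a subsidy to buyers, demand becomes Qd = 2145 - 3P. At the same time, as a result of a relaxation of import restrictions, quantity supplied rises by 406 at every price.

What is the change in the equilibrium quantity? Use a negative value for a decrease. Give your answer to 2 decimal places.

Original equilibrium: 2912 - 3P = 5P - 2024 gives 4936 = 8P, so P = 617 and Q = 1061.
The shock moves the curves to Qd = 2145 - 3P and Qs = 5P - 1618.
Setting them equal: 2145 - 3P = 5P - 1618 → 3763 = 8P, so P = 470.375 and Q = 733.875.
ΔQ = 733.875 − 1061 = -327.13.

-327.13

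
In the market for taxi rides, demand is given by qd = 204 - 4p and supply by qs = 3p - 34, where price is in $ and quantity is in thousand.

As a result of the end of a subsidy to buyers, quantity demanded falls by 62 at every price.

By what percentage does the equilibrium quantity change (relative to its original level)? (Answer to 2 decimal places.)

Initially, 204 - 4p = 3p - 34, so 238 = 7p and p = 34, q = 68.
The shock moves the curves to qd = 142 - 4p and qs = 3p - 34.
Equate the new curves: 142 - 4p = 3p - 34, giving 176 = 7p, p = 176/7 ≈ 25.1429, q = 290/7 ≈ 41.4286.
%Δq = (41.4286 − 68) / 68 × 100 = -39.08%.

-39.08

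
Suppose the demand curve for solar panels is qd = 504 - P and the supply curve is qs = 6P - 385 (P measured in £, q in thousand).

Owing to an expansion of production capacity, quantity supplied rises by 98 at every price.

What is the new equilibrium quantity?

391

Initially, 504 - P = 6P - 385, so 889 = 7P and P = 127, q = 377.
After the shift, demand is qd = 504 - P and supply is qs = 6P - 287.
Setting them equal: 504 - P = 6P - 287 → 791 = 7P, so P = 113 and q = 391.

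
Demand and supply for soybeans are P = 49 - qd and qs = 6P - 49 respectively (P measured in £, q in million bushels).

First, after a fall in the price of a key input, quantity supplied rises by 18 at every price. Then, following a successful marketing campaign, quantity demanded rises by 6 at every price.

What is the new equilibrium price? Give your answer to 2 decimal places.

12.29

Solve the original market: 49 - P = 6P - 49, hence P = 14 and q = 35.
With the change applied: demand qd = 55 - P, supply qs = 6P - 31.
New equilibrium: 55 - P = 6P - 31 ⇒ 86 = 7P ⇒ P = 86/7 ≈ 12.2857, q = 299/7 ≈ 42.7143.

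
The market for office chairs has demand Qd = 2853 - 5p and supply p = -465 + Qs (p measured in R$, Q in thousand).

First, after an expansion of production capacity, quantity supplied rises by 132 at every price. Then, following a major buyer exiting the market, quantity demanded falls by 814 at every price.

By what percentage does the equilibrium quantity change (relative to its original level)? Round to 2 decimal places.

Original equilibrium: 2853 - 5p = p + 465 gives 2388 = 6p, so p = 398 and Q = 863.
The shock moves the curves to Qd = 2039 - 5p and Qs = p + 597.
Clearing the new market: 2039 - 5p = p + 597, so p = 721/3 ≈ 240.3333 and Q = 2512/3 ≈ 837.3333.
%ΔQ = (837.3333 − 863) / 863 × 100 = -2.97%.

-2.97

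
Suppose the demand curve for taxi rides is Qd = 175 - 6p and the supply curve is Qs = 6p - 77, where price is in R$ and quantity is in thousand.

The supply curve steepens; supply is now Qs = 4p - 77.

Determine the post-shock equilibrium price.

Original equilibrium: 175 - 6p = 6p - 77 gives 252 = 12p, so p = 21 and Q = 49.
With the change applied: demand Qd = 175 - 6p, supply Qs = 4p - 77.
Setting them equal: 175 - 6p = 4p - 77 → 252 = 10p, so p = 25.2 and Q = 23.8.

25.2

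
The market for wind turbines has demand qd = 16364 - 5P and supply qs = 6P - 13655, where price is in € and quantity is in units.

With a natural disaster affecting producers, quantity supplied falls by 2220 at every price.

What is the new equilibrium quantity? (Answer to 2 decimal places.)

Original equilibrium: 16364 - 5P = 6P - 13655 gives 30019 = 11P, so P = 2729 and q = 2719.
The new curves are qd = 16364 - 5P (demand) and qs = 6P - 15875 (supply).
Clearing the new market: 16364 - 5P = 6P - 15875, so P = 32239/11 ≈ 2930.8182 and q = 18809/11 ≈ 1709.9091.

1709.91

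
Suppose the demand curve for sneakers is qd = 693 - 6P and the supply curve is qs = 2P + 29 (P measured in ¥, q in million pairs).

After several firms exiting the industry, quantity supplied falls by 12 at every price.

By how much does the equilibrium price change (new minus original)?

Before the shock: 693 - 6P = 2P + 29 ⇒ 664 = 8P ⇒ P = 83, q = 195.
The new curves are qd = 693 - 6P (demand) and qs = 2P + 17 (supply).
Equate the new curves: 693 - 6P = 2P + 17, giving 676 = 8P, P = 84.5, q = 186.
ΔP = 84.5 − 83 = +1.5.

+1.5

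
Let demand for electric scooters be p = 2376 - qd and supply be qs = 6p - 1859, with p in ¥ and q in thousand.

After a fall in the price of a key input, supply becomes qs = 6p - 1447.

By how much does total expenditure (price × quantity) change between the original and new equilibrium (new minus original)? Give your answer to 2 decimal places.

Original equilibrium: 2376 - p = 6p - 1859 gives 4235 = 7p, so p = 605 and q = 1771.
The new curves are qd = 2376 - p (demand) and qs = 6p - 1447 (supply).
Equate the new curves: 2376 - p = 6p - 1447, giving 3823 = 7p, p = 3823/7 ≈ 546.1429, q = 12809/7 ≈ 1829.8571.
Expenditure moves from 605×1771 = 1071455 to 546.1429×1829.8571 = 999363.4082; change = -72091.59.

-72091.59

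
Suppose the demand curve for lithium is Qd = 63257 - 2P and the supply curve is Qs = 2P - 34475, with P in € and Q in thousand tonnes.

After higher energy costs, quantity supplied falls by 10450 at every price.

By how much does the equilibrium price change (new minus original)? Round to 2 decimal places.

+2612.50

Before the shock: 63257 - 2P = 2P - 34475 ⇒ 97732 = 4P ⇒ P = 24433, Q = 14391.
The shock moves the curves to Qd = 63257 - 2P and Qs = 2P - 44925.
Setting them equal: 63257 - 2P = 2P - 44925 → 108182 = 4P, so P = 27045.5 and Q = 9166.
ΔP = 27045.5 − 24433 = +2612.50.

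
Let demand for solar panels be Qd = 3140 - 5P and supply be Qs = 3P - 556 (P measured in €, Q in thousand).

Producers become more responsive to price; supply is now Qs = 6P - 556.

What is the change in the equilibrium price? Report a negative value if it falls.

Solve the original market: 3140 - 5P = 3P - 556, hence P = 462 and Q = 830.
After the shift, demand is Qd = 3140 - 5P and supply is Qs = 6P - 556.
New equilibrium: 3140 - 5P = 6P - 556 ⇒ 3696 = 11P ⇒ P = 336, Q = 1460.
ΔP = 336 − 462 = -126.

-126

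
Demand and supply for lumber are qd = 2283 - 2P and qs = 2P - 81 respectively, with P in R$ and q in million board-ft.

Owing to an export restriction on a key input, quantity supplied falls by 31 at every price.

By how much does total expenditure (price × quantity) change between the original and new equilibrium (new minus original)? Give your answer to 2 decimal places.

Before the shock: 2283 - 2P = 2P - 81 ⇒ 2364 = 4P ⇒ P = 591, q = 1101.
The shock moves the curves to qd = 2283 - 2P and qs = 2P - 112.
Equate the new curves: 2283 - 2P = 2P - 112, giving 2395 = 4P, P = 598.75, q = 1085.5.
Expenditure moves from 591×1101 = 650691 to 598.75×1085.5 = 649943.125; change = -747.88.

-747.88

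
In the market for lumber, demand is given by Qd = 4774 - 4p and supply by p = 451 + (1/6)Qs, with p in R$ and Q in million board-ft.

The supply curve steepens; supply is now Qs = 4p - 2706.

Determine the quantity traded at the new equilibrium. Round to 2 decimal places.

1034.00

Before the shock: 4774 - 4p = 6p - 2706 ⇒ 7480 = 10p ⇒ p = 748, Q = 1782.
After the shift, demand is Qd = 4774 - 4p and supply is Qs = 4p - 2706.
Equate the new curves: 4774 - 4p = 4p - 2706, giving 7480 = 8p, p = 935, Q = 1034.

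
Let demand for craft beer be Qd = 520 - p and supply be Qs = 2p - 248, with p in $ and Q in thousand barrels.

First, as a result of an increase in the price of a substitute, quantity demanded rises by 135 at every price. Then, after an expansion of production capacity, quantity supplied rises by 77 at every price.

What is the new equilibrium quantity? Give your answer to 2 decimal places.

379.67

Solve the original market: 520 - p = 2p - 248, hence p = 256 and Q = 264.
After the shift, demand is Qd = 655 - p and supply is Qs = 2p - 171.
Equate the new curves: 655 - p = 2p - 171, giving 826 = 3p, p = 826/3 ≈ 275.3333, Q = 1139/3 ≈ 379.6667.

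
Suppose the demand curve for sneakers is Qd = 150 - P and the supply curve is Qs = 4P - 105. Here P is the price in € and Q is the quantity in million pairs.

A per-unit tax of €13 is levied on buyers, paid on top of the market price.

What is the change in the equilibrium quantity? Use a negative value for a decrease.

-10.4

Original equilibrium: 150 - P = 4P - 105 gives 255 = 5P, so P = 51 and Q = 99.
Since buyers pay the price plus the tax, the effective demand curve becomes Qd = 137 - P.
Equate the new curves: 137 - P = 4P - 105, giving 242 = 5P, P = 48.4, Q = 88.6.
ΔQ = 88.6 − 99 = -10.4.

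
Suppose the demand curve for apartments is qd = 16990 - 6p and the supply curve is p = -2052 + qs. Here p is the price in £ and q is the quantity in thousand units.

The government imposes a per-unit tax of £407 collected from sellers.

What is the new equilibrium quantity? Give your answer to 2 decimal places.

Original equilibrium: 16990 - 6p = p + 2052 gives 14938 = 7p, so p = 2134 and q = 4186.
Since sellers keep the price net of the tax, the effective supply curve becomes qs = p + 1645.
New equilibrium: 16990 - 6p = p + 1645 ⇒ 15345 = 7p ⇒ p = 15345/7 ≈ 2192.1429, q = 26860/7 ≈ 3837.1429.

3837.14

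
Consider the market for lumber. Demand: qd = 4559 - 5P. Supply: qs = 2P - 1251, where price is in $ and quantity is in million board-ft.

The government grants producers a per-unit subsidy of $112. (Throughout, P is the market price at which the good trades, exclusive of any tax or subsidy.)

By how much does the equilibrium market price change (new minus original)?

-32

Solve the original market: 4559 - 5P = 2P - 1251, hence P = 830 and q = 409.
Since sellers receive the price plus the subsidy, the effective supply curve becomes qs = 2P - 1027.
New equilibrium: 4559 - 5P = 2P - 1027 ⇒ 5586 = 7P ⇒ P = 798, q = 569.
ΔP = 798 − 830 = -32.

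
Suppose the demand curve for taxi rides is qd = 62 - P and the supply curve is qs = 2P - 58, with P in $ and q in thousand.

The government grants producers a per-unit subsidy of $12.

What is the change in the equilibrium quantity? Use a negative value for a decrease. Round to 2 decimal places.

Initially, 62 - P = 2P - 58, so 120 = 3P and P = 40, q = 22.
Since sellers receive the price plus the subsidy, the effective supply curve becomes qs = 2P - 34.
Equate the new curves: 62 - P = 2P - 34, giving 96 = 3P, P = 32, q = 30.
Δq = 30 − 22 = +8.00.

+8.00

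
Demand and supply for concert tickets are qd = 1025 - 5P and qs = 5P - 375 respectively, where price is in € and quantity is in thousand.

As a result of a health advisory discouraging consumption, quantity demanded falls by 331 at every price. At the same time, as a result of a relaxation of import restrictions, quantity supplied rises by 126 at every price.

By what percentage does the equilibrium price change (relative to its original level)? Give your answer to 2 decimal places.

-32.64

Original equilibrium: 1025 - 5P = 5P - 375 gives 1400 = 10P, so P = 140 and q = 325.
The new curves are qd = 694 - 5P (demand) and qs = 5P - 249 (supply).
New equilibrium: 694 - 5P = 5P - 249 ⇒ 943 = 10P ⇒ P = 94.3, q = 222.5.
%ΔP = (94.3 − 140) / 140 × 100 = -32.64%.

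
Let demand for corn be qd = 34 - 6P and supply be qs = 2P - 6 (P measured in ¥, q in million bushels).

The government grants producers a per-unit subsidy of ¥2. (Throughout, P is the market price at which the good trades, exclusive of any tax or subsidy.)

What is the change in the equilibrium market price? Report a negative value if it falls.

-0.5

Solve the original market: 34 - 6P = 2P - 6, hence P = 5 and q = 4.
Since sellers receive the price plus the subsidy, the effective supply curve becomes qs = 2P - 2.
New equilibrium: 34 - 6P = 2P - 2 ⇒ 36 = 8P ⇒ P = 4.5, q = 7.
ΔP = 4.5 − 5 = -0.5.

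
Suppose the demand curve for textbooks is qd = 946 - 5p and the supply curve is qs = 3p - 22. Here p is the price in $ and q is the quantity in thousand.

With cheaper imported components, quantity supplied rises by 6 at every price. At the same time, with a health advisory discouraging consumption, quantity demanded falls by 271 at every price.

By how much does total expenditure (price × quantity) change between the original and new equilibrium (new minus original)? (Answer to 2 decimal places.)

-20261.08

Initially, 946 - 5p = 3p - 22, so 968 = 8p and p = 121, q = 341.
With the change applied: demand qd = 675 - 5p, supply qs = 3p - 16.
Clearing the new market: 675 - 5p = 3p - 16, so p = 86.375 and q = 243.125.
Expenditure moves from 121×341 = 41261 to 86.375×243.125 = 20999.921875; change = -20261.08.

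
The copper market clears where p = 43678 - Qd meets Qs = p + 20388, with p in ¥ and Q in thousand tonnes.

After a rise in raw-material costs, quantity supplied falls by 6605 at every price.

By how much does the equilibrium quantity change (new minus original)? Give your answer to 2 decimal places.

Initially, 43678 - p = p + 20388, so 23290 = 2p and p = 11645, Q = 32033.
The new curves are Qd = 43678 - p (demand) and Qs = p + 13783 (supply).
Setting them equal: 43678 - p = p + 13783 → 29895 = 2p, so p = 14947.5 and Q = 28730.5.
ΔQ = 28730.5 − 32033 = -3302.50.

-3302.50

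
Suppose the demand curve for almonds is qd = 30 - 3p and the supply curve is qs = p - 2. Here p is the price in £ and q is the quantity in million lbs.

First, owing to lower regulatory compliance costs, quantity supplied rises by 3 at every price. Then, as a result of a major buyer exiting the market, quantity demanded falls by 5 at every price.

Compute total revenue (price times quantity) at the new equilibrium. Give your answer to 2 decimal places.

Initially, 30 - 3p = p - 2, so 32 = 4p and p = 8, q = 6.
With the change applied: demand qd = 25 - 3p, supply qs = p + 1.
Setting them equal: 25 - 3p = p + 1 → 24 = 4p, so p = 6 and q = 7.
New expenditure = 6 × 7 = 42.00.

42.00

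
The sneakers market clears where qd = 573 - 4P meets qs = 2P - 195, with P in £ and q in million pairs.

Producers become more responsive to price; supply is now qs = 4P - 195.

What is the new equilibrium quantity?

Before the shock: 573 - 4P = 2P - 195 ⇒ 768 = 6P ⇒ P = 128, q = 61.
After the shift, demand is qd = 573 - 4P and supply is qs = 4P - 195.
Clearing the new market: 573 - 4P = 4P - 195, so P = 96 and q = 189.

189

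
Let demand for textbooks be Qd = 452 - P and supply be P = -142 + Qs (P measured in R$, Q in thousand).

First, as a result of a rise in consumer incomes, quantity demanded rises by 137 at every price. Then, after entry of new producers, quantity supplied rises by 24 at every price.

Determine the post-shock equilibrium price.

211.5

Solve the original market: 452 - P = P + 142, hence P = 155 and Q = 297.
With the change applied: demand Qd = 589 - P, supply Qs = P + 166.
Equate the new curves: 589 - P = P + 166, giving 423 = 2P, P = 211.5, Q = 377.5.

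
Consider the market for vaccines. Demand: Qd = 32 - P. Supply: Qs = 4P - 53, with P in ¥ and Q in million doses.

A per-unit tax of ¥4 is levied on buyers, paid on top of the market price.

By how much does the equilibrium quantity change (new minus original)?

Original equilibrium: 32 - P = 4P - 53 gives 85 = 5P, so P = 17 and Q = 15.
Since buyers pay the price plus the tax, the effective demand curve becomes Qd = 28 - P.
Equate the new curves: 28 - P = 4P - 53, giving 81 = 5P, P = 16.2, Q = 11.8.
ΔQ = 11.8 − 15 = -3.2.

-3.2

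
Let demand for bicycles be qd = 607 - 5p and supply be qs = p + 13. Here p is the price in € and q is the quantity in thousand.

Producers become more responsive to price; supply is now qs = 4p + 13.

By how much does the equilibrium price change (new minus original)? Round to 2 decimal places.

Solve the original market: 607 - 5p = p + 13, hence p = 99 and q = 112.
The new curves are qd = 607 - 5p (demand) and qs = 4p + 13 (supply).
Setting them equal: 607 - 5p = 4p + 13 → 594 = 9p, so p = 66 and q = 277.
Δp = 66 − 99 = -33.00.

-33.00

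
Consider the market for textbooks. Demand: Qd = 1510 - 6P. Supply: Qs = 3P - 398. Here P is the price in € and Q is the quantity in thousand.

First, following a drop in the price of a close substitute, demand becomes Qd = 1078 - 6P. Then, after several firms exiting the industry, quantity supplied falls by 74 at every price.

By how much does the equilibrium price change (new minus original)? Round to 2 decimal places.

Original equilibrium: 1510 - 6P = 3P - 398 gives 1908 = 9P, so P = 212 and Q = 238.
The new curves are Qd = 1078 - 6P (demand) and Qs = 3P - 472 (supply).
Setting them equal: 1078 - 6P = 3P - 472 → 1550 = 9P, so P = 1550/9 ≈ 172.2222 and Q = 134/3 ≈ 44.6667.
ΔP = 172.2222 − 212 = -39.78.

-39.78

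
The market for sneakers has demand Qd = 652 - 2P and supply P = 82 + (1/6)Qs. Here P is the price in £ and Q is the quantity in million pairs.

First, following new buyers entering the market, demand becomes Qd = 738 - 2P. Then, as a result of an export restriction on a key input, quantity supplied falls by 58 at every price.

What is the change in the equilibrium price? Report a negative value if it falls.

+18

Original equilibrium: 652 - 2P = 6P - 492 gives 1144 = 8P, so P = 143 and Q = 366.
After the shift, demand is Qd = 738 - 2P and supply is Qs = 6P - 550.
Setting them equal: 738 - 2P = 6P - 550 → 1288 = 8P, so P = 161 and Q = 416.
ΔP = 161 − 143 = +18.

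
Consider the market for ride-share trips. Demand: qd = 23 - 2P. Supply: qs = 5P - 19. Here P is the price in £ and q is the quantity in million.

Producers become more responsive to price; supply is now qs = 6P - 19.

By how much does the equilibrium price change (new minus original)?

Original equilibrium: 23 - 2P = 5P - 19 gives 42 = 7P, so P = 6 and q = 11.
The new curves are qd = 23 - 2P (demand) and qs = 6P - 19 (supply).
Setting them equal: 23 - 2P = 6P - 19 → 42 = 8P, so P = 5.25 and q = 12.5.
ΔP = 5.25 − 6 = -0.75.

-0.75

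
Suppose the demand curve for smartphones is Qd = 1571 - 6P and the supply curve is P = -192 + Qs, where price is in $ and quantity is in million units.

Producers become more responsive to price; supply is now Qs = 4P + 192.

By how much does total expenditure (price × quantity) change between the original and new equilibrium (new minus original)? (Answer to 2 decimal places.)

+25909.44

Before the shock: 1571 - 6P = P + 192 ⇒ 1379 = 7P ⇒ P = 197, Q = 389.
The new curves are Qd = 1571 - 6P (demand) and Qs = 4P + 192 (supply).
Equate the new curves: 1571 - 6P = 4P + 192, giving 1379 = 10P, P = 137.9, Q = 743.6.
Expenditure moves from 197×389 = 76633 to 137.9×743.6 = 102542.44; change = +25909.44.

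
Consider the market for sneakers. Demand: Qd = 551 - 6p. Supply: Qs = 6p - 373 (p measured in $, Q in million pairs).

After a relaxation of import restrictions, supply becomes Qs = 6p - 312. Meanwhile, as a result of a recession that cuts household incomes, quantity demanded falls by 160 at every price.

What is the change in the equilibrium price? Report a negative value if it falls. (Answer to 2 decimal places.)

-18.42

Solve the original market: 551 - 6p = 6p - 373, hence p = 77 and Q = 89.
After the shift, demand is Qd = 391 - 6p and supply is Qs = 6p - 312.
Equate the new curves: 391 - 6p = 6p - 312, giving 703 = 12p, p = 703/12 ≈ 58.5833, Q = 39.5.
Δp = 58.5833 − 77 = -18.42.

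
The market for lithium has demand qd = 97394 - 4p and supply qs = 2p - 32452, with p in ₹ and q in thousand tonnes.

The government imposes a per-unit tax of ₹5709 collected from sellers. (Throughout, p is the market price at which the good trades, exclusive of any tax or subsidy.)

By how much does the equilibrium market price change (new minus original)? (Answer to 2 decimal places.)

+1903.00

Original equilibrium: 97394 - 4p = 2p - 32452 gives 129846 = 6p, so p = 21641 and q = 10830.
Since sellers keep the price net of the tax, the effective supply curve becomes qs = 2p - 43870.
Clearing the new market: 97394 - 4p = 2p - 43870, so p = 23544 and q = 3218.
Δp = 23544 − 21641 = +1903.00.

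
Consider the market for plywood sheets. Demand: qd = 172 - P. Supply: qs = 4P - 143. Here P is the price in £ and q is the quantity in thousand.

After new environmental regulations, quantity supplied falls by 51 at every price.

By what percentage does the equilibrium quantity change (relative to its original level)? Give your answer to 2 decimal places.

-9.36

Before the shock: 172 - P = 4P - 143 ⇒ 315 = 5P ⇒ P = 63, q = 109.
The shock moves the curves to qd = 172 - P and qs = 4P - 194.
Clearing the new market: 172 - P = 4P - 194, so P = 73.2 and q = 98.8.
%Δq = (98.8 − 109) / 109 × 100 = -9.36%.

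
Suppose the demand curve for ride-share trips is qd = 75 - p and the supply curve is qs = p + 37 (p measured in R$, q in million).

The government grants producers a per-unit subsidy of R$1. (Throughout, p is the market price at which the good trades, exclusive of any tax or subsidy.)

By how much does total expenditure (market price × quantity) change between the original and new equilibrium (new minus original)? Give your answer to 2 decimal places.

-18.75

Initially, 75 - p = p + 37, so 38 = 2p and p = 19, q = 56.
Since sellers receive the price plus the subsidy, the effective supply curve becomes qs = p + 38.
Setting them equal: 75 - p = p + 38 → 37 = 2p, so p = 18.5 and q = 56.5.
Expenditure moves from 19×56 = 1064 to 18.5×56.5 = 1045.25; change = -18.75.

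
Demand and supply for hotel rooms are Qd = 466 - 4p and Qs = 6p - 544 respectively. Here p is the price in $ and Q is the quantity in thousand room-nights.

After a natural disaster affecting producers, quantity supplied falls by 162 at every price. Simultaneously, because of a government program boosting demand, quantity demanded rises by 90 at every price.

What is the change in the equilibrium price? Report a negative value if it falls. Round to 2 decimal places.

+25.20

Before the shock: 466 - 4p = 6p - 544 ⇒ 1010 = 10p ⇒ p = 101, Q = 62.
The new curves are Qd = 556 - 4p (demand) and Qs = 6p - 706 (supply).
Equate the new curves: 556 - 4p = 6p - 706, giving 1262 = 10p, p = 126.2, Q = 51.2.
Δp = 126.2 − 101 = +25.20.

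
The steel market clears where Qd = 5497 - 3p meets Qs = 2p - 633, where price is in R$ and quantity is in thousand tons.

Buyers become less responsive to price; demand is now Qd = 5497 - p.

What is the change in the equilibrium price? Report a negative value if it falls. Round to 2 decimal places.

Solve the original market: 5497 - 3p = 2p - 633, hence p = 1226 and Q = 1819.
The new curves are Qd = 5497 - p (demand) and Qs = 2p - 633 (supply).
Clearing the new market: 5497 - p = 2p - 633, so p = 6130/3 ≈ 2043.3333 and Q = 10361/3 ≈ 3453.6667.
Δp = 2043.3333 − 1226 = +817.33.

+817.33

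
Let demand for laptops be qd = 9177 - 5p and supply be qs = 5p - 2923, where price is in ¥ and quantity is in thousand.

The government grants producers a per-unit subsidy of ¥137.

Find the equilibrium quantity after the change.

3469.5

Initially, 9177 - 5p = 5p - 2923, so 12100 = 10p and p = 1210, q = 3127.
Since sellers receive the price plus the subsidy, the effective supply curve becomes qs = 5p - 2238.
Clearing the new market: 9177 - 5p = 5p - 2238, so p = 1141.5 and q = 3469.5.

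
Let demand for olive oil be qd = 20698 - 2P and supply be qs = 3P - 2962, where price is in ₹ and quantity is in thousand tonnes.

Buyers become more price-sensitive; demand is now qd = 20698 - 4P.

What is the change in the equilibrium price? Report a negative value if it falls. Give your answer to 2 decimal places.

Before the shock: 20698 - 2P = 3P - 2962 ⇒ 23660 = 5P ⇒ P = 4732, q = 11234.
After the shift, demand is qd = 20698 - 4P and supply is qs = 3P - 2962.
Equate the new curves: 20698 - 4P = 3P - 2962, giving 23660 = 7P, P = 3380, q = 7178.
ΔP = 3380 − 4732 = -1352.00.

-1352.00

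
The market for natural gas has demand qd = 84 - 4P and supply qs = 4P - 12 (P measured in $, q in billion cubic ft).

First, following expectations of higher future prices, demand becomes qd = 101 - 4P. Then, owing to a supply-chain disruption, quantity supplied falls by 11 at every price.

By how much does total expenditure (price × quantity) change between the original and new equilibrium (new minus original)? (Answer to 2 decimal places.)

Original equilibrium: 84 - 4P = 4P - 12 gives 96 = 8P, so P = 12 and q = 36.
After the shift, demand is qd = 101 - 4P and supply is qs = 4P - 23.
Clearing the new market: 101 - 4P = 4P - 23, so P = 15.5 and q = 39.
Expenditure moves from 12×36 = 432 to 15.5×39 = 604.5; change = +172.50.

+172.50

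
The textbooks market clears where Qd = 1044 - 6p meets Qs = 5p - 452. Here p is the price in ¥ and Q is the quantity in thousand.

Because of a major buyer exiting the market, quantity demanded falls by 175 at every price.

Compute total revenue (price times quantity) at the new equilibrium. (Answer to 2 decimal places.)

17828.04

Initially, 1044 - 6p = 5p - 452, so 1496 = 11p and p = 136, Q = 228.
The new curves are Qd = 869 - 6p (demand) and Qs = 5p - 452 (supply).
Clearing the new market: 869 - 6p = 5p - 452, so p = 1321/11 ≈ 120.0909 and Q = 1633/11 ≈ 148.4545.
New expenditure = 120.0909 × 148.4545 = 17828.04.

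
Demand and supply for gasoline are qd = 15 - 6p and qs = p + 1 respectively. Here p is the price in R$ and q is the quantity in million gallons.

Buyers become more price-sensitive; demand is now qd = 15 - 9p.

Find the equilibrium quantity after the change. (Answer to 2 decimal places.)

2.40

Solve the original market: 15 - 6p = p + 1, hence p = 2 and q = 3.
The new curves are qd = 15 - 9p (demand) and qs = p + 1 (supply).
Clearing the new market: 15 - 9p = p + 1, so p = 1.4 and q = 2.4.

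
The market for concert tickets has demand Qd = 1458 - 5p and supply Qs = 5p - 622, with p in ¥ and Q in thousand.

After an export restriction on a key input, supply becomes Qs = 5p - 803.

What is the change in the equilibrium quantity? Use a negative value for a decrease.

-90.5

Original equilibrium: 1458 - 5p = 5p - 622 gives 2080 = 10p, so p = 208 and Q = 418.
After the shift, demand is Qd = 1458 - 5p and supply is Qs = 5p - 803.
Setting them equal: 1458 - 5p = 5p - 803 → 2261 = 10p, so p = 226.1 and Q = 327.5.
ΔQ = 327.5 − 418 = -90.5.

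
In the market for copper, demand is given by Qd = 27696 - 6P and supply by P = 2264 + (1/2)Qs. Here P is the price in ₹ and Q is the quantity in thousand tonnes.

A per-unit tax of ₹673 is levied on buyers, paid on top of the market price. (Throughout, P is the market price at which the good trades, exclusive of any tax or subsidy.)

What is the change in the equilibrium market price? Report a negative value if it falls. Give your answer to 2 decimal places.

Solve the original market: 27696 - 6P = 2P - 4528, hence P = 4028 and Q = 3528.
Since buyers pay the price plus the tax, the effective demand curve becomes Qd = 23658 - 6P.
New equilibrium: 23658 - 6P = 2P - 4528 ⇒ 28186 = 8P ⇒ P = 3523.25, Q = 2518.5.
ΔP = 3523.25 − 4028 = -504.75.

-504.75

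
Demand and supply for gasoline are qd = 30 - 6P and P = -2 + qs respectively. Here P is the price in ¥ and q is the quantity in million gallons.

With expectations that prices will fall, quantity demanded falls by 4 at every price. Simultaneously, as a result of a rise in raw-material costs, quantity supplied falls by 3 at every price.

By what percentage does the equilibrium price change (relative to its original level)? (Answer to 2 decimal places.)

Initially, 30 - 6P = P + 2, so 28 = 7P and P = 4, q = 6.
The shock moves the curves to qd = 26 - 6P and qs = P - 1.
New equilibrium: 26 - 6P = P - 1 ⇒ 27 = 7P ⇒ P = 27/7 ≈ 3.8571, q = 20/7 ≈ 2.8571.
%ΔP = (3.8571 − 4) / 4 × 100 = -3.57%.

-3.57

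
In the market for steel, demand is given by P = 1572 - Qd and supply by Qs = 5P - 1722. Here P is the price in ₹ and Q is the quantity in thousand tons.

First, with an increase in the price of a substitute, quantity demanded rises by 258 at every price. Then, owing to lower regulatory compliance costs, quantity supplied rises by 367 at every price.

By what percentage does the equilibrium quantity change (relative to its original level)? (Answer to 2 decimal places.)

+27.00

Before the shock: 1572 - P = 5P - 1722 ⇒ 3294 = 6P ⇒ P = 549, Q = 1023.
The shock moves the curves to Qd = 1830 - P and Qs = 5P - 1355.
Clearing the new market: 1830 - P = 5P - 1355, so P = 3185/6 ≈ 530.8333 and Q = 7795/6 ≈ 1299.1667.
%ΔQ = (1299.1667 − 1023) / 1023 × 100 = +27.00%.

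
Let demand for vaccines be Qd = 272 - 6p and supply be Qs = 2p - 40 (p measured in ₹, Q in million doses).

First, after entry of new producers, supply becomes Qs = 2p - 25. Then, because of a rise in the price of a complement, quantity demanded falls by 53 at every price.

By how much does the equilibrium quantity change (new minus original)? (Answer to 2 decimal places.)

Solve the original market: 272 - 6p = 2p - 40, hence p = 39 and Q = 38.
With the change applied: demand Qd = 219 - 6p, supply Qs = 2p - 25.
Clearing the new market: 219 - 6p = 2p - 25, so p = 30.5 and Q = 36.
ΔQ = 36 − 38 = -2.00.

-2.00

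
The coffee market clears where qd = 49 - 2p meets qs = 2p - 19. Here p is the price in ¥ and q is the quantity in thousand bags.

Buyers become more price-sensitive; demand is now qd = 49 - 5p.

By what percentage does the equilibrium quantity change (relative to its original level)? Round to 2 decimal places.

-97.14

Before the shock: 49 - 2p = 2p - 19 ⇒ 68 = 4p ⇒ p = 17, q = 15.
With the change applied: demand qd = 49 - 5p, supply qs = 2p - 19.
Setting them equal: 49 - 5p = 2p - 19 → 68 = 7p, so p = 68/7 ≈ 9.7143 and q = 3/7 ≈ 0.4286.
%Δq = (0.4286 − 15) / 15 × 100 = -97.14%.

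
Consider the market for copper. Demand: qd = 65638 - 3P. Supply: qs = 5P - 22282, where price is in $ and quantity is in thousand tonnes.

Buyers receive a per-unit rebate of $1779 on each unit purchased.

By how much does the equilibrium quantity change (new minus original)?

Original equilibrium: 65638 - 3P = 5P - 22282 gives 87920 = 8P, so P = 10990 and q = 32668.
Since buyers' out-of-pocket price is the market price minus the rebate, the effective demand curve becomes qd = 70975 - 3P.
New equilibrium: 70975 - 3P = 5P - 22282 ⇒ 93257 = 8P ⇒ P = 11657.125, q = 36003.625.
Δq = 36003.625 − 32668 = +3335.625.

+3335.625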